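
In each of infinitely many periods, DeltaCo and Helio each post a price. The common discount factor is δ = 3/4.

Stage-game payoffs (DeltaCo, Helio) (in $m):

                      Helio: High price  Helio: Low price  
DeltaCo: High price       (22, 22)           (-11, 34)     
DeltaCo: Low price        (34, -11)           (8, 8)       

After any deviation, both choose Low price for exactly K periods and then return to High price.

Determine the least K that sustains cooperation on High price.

2

Need Σ_{k=1}^{K} δ^k ≥ (34−22)/(22−8) = 0.8571 at δ = 3/4.
At K = 1 the sum is 0.7500 < 0.8571; at K = 2 it is 1.3125 ≥ 0.8571.
So the minimum punishment length is K = 2.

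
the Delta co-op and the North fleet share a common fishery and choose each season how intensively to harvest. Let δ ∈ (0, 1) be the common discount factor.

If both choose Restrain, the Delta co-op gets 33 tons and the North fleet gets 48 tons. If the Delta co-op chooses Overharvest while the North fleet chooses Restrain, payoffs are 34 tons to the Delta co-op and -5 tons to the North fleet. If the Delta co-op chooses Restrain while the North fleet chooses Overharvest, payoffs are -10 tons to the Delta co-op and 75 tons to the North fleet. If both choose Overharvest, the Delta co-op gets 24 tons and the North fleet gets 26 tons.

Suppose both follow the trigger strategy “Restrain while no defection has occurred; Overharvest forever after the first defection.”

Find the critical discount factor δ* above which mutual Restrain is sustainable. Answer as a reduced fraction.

27/49

the Delta co-op: cooperation gives 33 each period; deviation gives 34 once then 24 forever.
  33/(1−δ) ≥ 34 + 24δ/(1−δ) ⇒ δ ≥ 1/10.
the North fleet: cooperation gives 48 each period; deviation gives 75 once then 26 forever.
  δ ≥ 27/49.
Both must hold, so the binding constraint is the North fleet's: δ ≥ 27/49.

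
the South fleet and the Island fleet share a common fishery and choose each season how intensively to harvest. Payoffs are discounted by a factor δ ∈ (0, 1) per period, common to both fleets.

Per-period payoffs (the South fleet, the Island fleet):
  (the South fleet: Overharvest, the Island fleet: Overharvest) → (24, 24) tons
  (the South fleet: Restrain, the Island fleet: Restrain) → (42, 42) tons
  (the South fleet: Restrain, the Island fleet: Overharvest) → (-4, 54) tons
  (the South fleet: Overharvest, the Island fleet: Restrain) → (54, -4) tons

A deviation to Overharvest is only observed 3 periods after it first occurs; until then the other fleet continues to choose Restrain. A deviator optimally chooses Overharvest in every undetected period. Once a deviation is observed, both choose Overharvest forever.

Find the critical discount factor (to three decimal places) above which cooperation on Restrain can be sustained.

0.737

Deviating for the 3 undetected periods gains 54−42 = 12 per period over cooperation, then loses 42−24 = 18 per period forever once punishment starts.
Gain: 12(1 + δ + … + δ^2); loss: 18·δ^3/(1−δ).
No profitable deviation ⇔ 12(1−δ^3) ≤ 18·δ^3, i.e. δ^3 ≥ 12/(12+18) = 2/5.
Hence δ ≥ (2/5)^(1/3) ≈ 0.737.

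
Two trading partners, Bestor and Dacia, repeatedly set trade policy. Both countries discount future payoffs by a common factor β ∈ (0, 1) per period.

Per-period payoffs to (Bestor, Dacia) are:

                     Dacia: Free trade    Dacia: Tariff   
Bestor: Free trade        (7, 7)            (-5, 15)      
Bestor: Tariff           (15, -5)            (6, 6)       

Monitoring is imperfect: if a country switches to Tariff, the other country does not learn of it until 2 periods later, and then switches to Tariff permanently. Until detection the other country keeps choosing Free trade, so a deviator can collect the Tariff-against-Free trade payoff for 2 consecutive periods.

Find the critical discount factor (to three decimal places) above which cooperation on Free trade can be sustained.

0.943

A deviator earns 15 for 2 periods, then 6 forever; cooperating earns 7 forever. Multiplying the IC by (1−β):
7 ≥ 15(1−β^2) + 6β^2, so 9·β^2 ≥ 8 and β^2 ≥ 8/9.
β ≥ (8/9)^(1/2) ≈ 0.943.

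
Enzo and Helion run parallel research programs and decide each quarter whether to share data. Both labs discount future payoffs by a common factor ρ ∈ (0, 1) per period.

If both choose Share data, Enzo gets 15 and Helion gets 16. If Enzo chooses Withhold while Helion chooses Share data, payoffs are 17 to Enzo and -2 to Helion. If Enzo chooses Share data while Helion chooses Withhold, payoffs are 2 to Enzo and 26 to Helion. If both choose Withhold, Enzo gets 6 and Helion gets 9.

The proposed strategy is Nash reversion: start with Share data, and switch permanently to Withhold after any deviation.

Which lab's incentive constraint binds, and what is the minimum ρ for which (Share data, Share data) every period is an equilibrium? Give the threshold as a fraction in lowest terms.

Enzo: cooperation gives 15 each period; deviation gives 17 once then 6 forever.
  15/(1−ρ) ≥ 17 + 6ρ/(1−ρ) ⇒ ρ ≥ 2/11.
Helion: cooperation gives 16 each period; deviation gives 26 once then 9 forever.
  ρ ≥ 10/17.
Both must hold, so the binding constraint is Helion's: ρ ≥ 10/17.

Helion; ρ ≥ 10/17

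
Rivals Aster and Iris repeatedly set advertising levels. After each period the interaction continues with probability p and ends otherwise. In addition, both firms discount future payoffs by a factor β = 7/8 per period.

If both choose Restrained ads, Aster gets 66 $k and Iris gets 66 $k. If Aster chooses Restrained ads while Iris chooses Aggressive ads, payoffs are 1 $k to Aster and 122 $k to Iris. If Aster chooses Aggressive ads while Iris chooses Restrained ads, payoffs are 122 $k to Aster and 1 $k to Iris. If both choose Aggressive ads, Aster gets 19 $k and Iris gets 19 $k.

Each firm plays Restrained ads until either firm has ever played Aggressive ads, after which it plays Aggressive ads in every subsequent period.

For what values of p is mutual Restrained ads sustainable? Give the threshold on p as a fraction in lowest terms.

64/103

With continuation probability p and discount β, the effective per-period discount factor is βp.
Grim-trigger IC: βp ≥ (122−66)/(122−19) = 56/103.
So p ≥ (56/103)/(7/8) = 64/103.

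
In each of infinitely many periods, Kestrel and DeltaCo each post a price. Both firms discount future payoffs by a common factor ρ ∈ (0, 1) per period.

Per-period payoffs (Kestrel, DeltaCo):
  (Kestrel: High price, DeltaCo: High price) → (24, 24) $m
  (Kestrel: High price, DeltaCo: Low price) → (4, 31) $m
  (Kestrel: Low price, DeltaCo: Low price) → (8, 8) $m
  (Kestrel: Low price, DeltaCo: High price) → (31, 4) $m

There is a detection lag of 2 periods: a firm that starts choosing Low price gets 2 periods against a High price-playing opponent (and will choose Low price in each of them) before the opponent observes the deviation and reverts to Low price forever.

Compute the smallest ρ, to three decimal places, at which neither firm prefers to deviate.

0.552

Deviating for the 2 undetected periods gains 31−24 = 7 per period over cooperation, then loses 24−8 = 16 per period forever once punishment starts.
Gain: 7(1 + ρ + … + ρ^1); loss: 16·ρ^2/(1−ρ).
No profitable deviation ⇔ 7(1−ρ^2) ≤ 16·ρ^2, i.e. ρ^2 ≥ 7/(7+16) = 7/23.
Hence ρ ≥ (7/23)^(1/2) ≈ 0.552.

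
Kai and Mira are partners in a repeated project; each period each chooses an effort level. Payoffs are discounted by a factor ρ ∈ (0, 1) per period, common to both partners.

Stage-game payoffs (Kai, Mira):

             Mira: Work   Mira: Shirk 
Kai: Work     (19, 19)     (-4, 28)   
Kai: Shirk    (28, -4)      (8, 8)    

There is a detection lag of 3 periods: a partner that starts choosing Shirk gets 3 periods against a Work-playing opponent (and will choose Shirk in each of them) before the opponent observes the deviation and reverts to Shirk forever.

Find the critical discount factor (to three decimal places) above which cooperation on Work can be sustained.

0.766

The best deviation is to choose Shirk for all 3 undetected periods, earning 28 each, then 8 forever once detected.
Deviation value: 28(1−ρ^3)/(1−ρ) + 8ρ^3/(1−ρ); cooperation value: 19/(1−ρ).
IC: 19 ≥ 28(1−ρ^3) + 8ρ^3 = 28 − 20ρ^3.
So ρ^3 ≥ 9/20, giving ρ ≥ (9/20)^(1/3) ≈ 0.766.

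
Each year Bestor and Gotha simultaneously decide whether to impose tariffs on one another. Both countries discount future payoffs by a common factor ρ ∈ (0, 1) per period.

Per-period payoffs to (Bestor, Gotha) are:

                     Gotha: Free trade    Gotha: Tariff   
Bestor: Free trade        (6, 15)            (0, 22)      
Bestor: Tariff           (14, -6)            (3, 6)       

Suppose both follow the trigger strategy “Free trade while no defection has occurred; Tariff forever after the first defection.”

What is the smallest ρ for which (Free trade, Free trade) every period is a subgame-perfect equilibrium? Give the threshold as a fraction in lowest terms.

8/11

Bestor's threshold: (14−6)/(14−3) = 8/11.
Gotha's threshold: (22−15)/(22−6) = 7/16.
8/11 > 7/16, so Bestor binds and ρ* = 8/11.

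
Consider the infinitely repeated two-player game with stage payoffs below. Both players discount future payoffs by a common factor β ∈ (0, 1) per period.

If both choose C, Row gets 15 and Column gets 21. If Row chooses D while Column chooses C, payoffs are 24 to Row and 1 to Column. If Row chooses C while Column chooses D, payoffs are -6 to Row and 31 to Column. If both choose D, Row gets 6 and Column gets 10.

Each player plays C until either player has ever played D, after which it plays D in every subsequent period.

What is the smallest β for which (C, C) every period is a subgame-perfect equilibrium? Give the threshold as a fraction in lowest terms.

1/2

For Row: deviation gain 24−15 = 9, per-period punishment loss 15−6 = 9. IC gives β ≥ 9/18 = 1/2.
For Column: gain 10, loss 11 per period, so β ≥ 10/21.
The tighter constraint is Row's, so cooperation needs β ≥ 1/2.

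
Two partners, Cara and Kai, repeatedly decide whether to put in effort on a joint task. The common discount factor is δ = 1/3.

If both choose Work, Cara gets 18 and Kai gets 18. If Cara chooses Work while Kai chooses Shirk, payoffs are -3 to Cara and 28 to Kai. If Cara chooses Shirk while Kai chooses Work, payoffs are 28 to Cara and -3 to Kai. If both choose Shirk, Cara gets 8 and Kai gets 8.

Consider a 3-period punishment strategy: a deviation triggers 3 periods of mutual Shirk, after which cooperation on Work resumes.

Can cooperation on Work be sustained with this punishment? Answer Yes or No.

IC: δ+…+δ^3 ≥ (28−18)/(18−8) = 1.
At δ = 1/3: partial sum = 0.4815 < 1.0000. Cooperation not sustainable.

No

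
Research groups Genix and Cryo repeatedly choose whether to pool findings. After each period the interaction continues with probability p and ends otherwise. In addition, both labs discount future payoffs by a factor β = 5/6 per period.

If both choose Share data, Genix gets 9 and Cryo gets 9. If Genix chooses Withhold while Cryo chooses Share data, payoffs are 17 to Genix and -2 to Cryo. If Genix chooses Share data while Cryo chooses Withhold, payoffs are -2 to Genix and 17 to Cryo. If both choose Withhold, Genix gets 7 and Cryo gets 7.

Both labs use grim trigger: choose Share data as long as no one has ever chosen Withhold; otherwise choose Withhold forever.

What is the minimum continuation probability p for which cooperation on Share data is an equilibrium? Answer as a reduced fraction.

24/25

With continuation probability p and discount β, the effective per-period discount factor is βp.
Grim-trigger IC: βp ≥ (17−9)/(17−7) = 4/5.
So p ≥ (4/5)/(5/6) = 24/25.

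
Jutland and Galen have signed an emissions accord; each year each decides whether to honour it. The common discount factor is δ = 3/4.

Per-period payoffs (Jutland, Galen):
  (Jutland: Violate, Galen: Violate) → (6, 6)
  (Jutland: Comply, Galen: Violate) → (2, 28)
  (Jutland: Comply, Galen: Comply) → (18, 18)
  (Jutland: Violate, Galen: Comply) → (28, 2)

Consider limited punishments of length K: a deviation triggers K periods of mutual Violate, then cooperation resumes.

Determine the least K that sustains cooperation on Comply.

Need Σ_{k=1}^{K} δ^k ≥ (28−18)/(18−6) = 0.8333 at δ = 3/4.
At K = 1 the sum is 0.7500 < 0.8333; at K = 2 it is 1.3125 ≥ 0.8333.
So the minimum punishment length is K = 2.

2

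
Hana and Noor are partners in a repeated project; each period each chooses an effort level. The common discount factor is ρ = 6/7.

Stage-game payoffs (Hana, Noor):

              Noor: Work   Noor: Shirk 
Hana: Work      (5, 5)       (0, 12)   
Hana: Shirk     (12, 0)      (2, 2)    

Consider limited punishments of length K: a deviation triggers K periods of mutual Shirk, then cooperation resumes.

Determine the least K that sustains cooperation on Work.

Need Σ_{k=1}^{K} ρ^k ≥ (12−5)/(5−2) = 2.3333 at ρ = 6/7.
At K = 3 the sum is 2.2216 < 2.3333; at K = 4 it is 2.7613 ≥ 2.3333.
So the minimum punishment length is K = 4.

4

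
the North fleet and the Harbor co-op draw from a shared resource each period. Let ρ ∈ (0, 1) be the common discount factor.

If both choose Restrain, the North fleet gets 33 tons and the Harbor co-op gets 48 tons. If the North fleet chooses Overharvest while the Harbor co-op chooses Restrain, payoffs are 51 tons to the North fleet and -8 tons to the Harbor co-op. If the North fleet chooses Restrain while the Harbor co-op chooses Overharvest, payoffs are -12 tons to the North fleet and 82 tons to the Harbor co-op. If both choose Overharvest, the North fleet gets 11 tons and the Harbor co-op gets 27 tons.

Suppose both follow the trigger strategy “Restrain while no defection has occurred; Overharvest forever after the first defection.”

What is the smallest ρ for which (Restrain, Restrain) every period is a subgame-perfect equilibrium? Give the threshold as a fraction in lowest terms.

34/55

the North fleet: cooperation gives 33 each period; deviation gives 51 once then 11 forever.
  33/(1−ρ) ≥ 51 + 11ρ/(1−ρ) ⇒ ρ ≥ 18/40 = 9/20.
the Harbor co-op: cooperation gives 48 each period; deviation gives 82 once then 27 forever.
  ρ ≥ 34/55.
Both must hold, so the binding constraint is the Harbor co-op's: ρ ≥ 34/55.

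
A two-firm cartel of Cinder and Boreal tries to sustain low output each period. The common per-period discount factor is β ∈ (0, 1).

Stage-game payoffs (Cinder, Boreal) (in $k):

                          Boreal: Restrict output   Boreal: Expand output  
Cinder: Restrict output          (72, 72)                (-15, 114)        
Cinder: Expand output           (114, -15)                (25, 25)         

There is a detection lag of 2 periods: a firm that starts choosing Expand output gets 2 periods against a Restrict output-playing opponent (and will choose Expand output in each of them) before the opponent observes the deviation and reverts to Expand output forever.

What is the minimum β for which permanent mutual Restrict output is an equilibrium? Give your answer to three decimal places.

0.687

A deviator earns 114 for 2 periods, then 25 forever; cooperating earns 72 forever. Multiplying the IC by (1−β):
72 ≥ 114(1−β^2) + 25β^2, so 89·β^2 ≥ 42 and β^2 ≥ 42/89.
β ≥ (42/89)^(1/2) ≈ 0.687.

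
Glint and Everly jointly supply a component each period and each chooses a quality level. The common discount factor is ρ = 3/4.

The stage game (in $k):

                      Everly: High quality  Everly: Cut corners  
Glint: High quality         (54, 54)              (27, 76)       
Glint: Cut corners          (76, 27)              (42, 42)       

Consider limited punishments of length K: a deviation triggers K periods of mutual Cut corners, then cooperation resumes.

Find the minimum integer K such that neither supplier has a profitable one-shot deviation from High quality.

No profitable deviation requires (54−42)(ρ+…+ρ^K) ≥ 76−54, i.e. ρ+…+ρ^K ≥ 11/6 ≈ 1.8333.
With ρ = 3/4, the partial sums are K=1: 0.7500, K=2: 1.3125, K=3: 1.7344, K=4: 2.0508.
K = 4 is the first length at which the sum reaches 1.8333.

4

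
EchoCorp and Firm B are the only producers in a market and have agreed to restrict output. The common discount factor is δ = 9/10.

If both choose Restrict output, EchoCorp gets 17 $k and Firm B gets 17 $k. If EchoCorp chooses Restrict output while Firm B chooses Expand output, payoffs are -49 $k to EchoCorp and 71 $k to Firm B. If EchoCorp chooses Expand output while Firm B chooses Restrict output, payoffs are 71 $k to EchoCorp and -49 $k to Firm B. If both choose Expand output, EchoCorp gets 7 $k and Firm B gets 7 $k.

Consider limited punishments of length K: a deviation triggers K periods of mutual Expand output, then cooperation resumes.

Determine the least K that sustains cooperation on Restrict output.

No profitable deviation requires (17−7)(δ+…+δ^K) ≥ 71−17, i.e. δ+…+δ^K ≥ 27/5 ≈ 5.4000.
With δ = 9/10, the partial sums are K=1: 0.9000, K=2: 1.7100, …, K=7: 4.6953, K=8: 5.1258, K=9: 5.5132.
K = 9 is the first length at which the sum reaches 5.4000.

9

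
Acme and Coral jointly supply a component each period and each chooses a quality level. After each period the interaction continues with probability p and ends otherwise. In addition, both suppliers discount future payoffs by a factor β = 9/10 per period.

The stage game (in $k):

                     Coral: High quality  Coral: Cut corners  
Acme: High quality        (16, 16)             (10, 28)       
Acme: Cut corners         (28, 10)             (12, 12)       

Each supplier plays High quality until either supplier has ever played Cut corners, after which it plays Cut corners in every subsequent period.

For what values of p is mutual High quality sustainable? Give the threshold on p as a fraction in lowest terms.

5/6

Expected continuation weight on next period's payoff is β·p = 9/10·p, which plays the role of the discount factor.
Cooperation requires 9/10·p ≥ (28−16)/(28−12) = 3/4, hence p ≥ 5/6.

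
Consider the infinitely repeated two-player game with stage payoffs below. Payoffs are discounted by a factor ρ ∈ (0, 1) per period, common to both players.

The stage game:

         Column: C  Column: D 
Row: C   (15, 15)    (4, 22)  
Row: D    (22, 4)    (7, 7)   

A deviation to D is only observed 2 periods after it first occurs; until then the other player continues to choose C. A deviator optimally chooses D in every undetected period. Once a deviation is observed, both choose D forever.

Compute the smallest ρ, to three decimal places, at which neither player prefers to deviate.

0.683

The best deviation is to choose D for all 2 undetected periods, earning 22 each, then 7 forever once detected.
Deviation value: 22(1−ρ^2)/(1−ρ) + 7ρ^2/(1−ρ); cooperation value: 15/(1−ρ).
IC: 15 ≥ 22(1−ρ^2) + 7ρ^2 = 22 − 15ρ^2.
So ρ^2 ≥ 7/15, giving ρ ≥ (7/15)^(1/2) ≈ 0.683.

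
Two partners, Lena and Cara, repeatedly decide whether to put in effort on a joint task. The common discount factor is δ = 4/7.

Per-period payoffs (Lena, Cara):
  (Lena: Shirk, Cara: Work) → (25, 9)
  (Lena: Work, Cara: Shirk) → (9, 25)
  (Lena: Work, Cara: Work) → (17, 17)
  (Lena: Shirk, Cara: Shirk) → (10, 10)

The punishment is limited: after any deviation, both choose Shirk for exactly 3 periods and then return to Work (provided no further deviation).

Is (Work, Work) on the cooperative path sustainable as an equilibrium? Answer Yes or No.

A one-shot deviation gives 25 now, then 10 for 3 periods, then back to 17.
Gain from deviating: (25−17) today; loss: (17−10) in each of the next 3 periods.
No-deviation condition: (17−10)(δ+…+δ^3) ≥ 25−17, i.e. δ+…+δ^3 ≥ 8/7.
At δ = 4/7: δ+…+δ^3 = 1.0845 < 1.1429.
So cooperation is not sustainable.

No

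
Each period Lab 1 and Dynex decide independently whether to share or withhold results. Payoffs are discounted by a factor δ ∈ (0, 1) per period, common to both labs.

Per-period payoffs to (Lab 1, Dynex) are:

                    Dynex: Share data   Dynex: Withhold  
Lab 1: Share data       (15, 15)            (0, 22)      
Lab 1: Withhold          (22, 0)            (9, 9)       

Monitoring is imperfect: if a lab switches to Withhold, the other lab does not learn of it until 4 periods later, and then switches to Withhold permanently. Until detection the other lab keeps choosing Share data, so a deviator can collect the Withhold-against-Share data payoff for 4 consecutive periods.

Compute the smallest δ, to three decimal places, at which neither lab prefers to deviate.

0.857

Deviating for the 4 undetected periods gains 22−15 = 7 per period over cooperation, then loses 15−9 = 6 per period forever once punishment starts.
Gain: 7(1 + δ + … + δ^3); loss: 6·δ^4/(1−δ).
No profitable deviation ⇔ 7(1−δ^4) ≤ 6·δ^4, i.e. δ^4 ≥ 7/(7+6) = 7/13.
Hence δ ≥ (7/13)^(1/4) ≈ 0.857.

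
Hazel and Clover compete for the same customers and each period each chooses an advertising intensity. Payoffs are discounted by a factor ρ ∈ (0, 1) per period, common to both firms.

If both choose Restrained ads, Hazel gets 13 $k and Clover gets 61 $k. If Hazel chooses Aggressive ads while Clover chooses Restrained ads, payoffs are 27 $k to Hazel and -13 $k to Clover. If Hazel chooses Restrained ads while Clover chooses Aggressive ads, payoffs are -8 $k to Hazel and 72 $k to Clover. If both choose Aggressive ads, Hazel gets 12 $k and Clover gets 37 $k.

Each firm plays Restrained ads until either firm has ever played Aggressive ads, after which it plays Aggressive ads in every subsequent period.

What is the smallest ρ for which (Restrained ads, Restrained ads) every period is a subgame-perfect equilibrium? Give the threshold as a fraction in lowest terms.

Hazel: cooperation gives 13 each period; deviation gives 27 once then 12 forever.
  13/(1−ρ) ≥ 27 + 12ρ/(1−ρ) ⇒ ρ ≥ 14/15.
Clover: cooperation gives 61 each period; deviation gives 72 once then 37 forever.
  ρ ≥ 11/35.
Both must hold, so the binding constraint is Hazel's: ρ ≥ 14/15.

14/15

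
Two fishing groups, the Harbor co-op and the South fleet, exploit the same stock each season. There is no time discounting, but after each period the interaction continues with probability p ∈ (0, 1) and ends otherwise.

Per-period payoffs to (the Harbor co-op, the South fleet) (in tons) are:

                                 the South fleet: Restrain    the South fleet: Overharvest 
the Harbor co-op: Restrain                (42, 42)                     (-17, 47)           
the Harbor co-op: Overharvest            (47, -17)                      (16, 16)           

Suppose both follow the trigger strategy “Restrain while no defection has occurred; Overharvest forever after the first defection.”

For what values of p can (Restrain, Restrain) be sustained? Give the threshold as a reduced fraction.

5/31

Expected cooperation value is 42 + p·42 + p²·42 + … = 42/(1−p); deviation gives 47 + p·16/(1−p).
42 ≥ 47(1−p) + 16p ⇒ 31p ≥ 5 ⇒ p ≥ 5/31.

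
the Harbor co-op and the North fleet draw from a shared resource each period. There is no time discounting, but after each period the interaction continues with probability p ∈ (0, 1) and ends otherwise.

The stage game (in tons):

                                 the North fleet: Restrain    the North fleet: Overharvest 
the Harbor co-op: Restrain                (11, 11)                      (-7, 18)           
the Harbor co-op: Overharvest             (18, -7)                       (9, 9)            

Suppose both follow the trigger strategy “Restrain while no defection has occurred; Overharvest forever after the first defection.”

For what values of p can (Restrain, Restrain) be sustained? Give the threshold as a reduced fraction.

7/9

Expected cooperation value is 11 + p·11 + p²·11 + … = 11/(1−p); deviation gives 18 + p·9/(1−p).
11 ≥ 18(1−p) + 9p ⇒ 9p ≥ 7 ⇒ p ≥ 7/9.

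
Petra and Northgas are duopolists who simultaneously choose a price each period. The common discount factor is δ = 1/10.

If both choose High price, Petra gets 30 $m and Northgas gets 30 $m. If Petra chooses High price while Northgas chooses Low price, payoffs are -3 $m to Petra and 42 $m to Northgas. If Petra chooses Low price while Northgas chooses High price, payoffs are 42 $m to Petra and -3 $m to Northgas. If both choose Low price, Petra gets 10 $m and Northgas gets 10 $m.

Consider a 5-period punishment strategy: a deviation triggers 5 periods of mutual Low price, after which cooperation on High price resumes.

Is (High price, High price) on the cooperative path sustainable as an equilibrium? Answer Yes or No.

Comparing payoff streams over the 6 periods until play realigns: cooperate → 30(1+δ+…+δ^5); deviate → 42 + 10(δ+…+δ^5).
Cooperation is sustained iff (30−10)(δ+…+δ^5) ≥ 42−30.
δ+…+δ^5 = 1/10·(1−(1/10)^5)/(1−1/10) = 0.1111, and (42−30)/(30−10) = 0.6000.
0.1111 < 0.6000, so cooperation is not sustainable.

No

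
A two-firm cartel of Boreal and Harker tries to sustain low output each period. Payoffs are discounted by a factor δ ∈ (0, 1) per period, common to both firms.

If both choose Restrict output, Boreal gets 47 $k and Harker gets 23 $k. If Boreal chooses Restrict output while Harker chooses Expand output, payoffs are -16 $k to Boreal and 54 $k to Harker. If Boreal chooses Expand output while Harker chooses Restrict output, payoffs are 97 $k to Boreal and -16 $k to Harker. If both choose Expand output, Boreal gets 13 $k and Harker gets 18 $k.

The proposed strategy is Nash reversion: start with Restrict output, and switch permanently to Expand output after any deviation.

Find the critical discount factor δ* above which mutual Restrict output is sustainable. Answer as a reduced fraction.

31/36

Boreal: cooperation gives 47 each period; deviation gives 97 once then 13 forever.
  47/(1−δ) ≥ 97 + 13δ/(1−δ) ⇒ δ ≥ 50/84 = 25/42.
Harker: cooperation gives 23 each period; deviation gives 54 once then 18 forever.
  δ ≥ 31/36.
Both must hold, so the binding constraint is Harker's: δ ≥ 31/36.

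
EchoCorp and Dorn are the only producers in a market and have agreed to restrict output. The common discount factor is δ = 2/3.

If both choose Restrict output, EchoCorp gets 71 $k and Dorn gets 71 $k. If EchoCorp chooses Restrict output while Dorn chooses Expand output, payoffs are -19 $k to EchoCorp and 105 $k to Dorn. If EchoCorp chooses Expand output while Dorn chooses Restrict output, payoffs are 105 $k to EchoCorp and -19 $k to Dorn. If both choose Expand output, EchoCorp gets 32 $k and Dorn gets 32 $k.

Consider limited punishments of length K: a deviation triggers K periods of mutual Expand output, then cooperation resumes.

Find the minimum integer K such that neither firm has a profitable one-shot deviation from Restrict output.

No profitable deviation requires (71−32)(δ+…+δ^K) ≥ 105−71, i.e. δ+…+δ^K ≥ 34/39 ≈ 0.8718.
With δ = 2/3, the partial sums are K=1: 0.6667, K=2: 1.1111.
K = 2 is the first length at which the sum reaches 0.8718.

2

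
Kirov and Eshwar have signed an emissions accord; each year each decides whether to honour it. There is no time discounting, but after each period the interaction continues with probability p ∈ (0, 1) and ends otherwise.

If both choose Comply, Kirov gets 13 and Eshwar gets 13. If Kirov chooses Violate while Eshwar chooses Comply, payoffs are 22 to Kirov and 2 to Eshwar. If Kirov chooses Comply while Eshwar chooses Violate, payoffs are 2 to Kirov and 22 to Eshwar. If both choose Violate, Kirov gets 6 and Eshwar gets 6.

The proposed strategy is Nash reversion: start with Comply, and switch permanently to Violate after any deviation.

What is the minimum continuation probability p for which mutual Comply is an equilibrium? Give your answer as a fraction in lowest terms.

9/16

With no time discounting, the continuation probability p plays the role of the discount factor.
Grim-trigger IC: 13/(1−p) ≥ 22 + 6p/(1−p) ⇒ p ≥ (22−13)/(22−6) = 9/16.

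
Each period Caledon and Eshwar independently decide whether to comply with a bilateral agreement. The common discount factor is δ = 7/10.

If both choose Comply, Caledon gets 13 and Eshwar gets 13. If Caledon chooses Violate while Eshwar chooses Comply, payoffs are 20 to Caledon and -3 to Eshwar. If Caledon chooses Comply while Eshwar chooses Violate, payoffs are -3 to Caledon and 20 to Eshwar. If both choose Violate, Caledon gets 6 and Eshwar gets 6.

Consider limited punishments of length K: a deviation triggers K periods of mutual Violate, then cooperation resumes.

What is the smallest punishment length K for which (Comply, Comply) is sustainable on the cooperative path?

Need Σ_{k=1}^{K} δ^k ≥ (20−13)/(13−6) = 1.0000 at δ = 7/10.
At K = 1 the sum is 0.7000 < 1.0000; at K = 2 it is 1.1900 ≥ 1.0000.
So the minimum punishment length is K = 2.

2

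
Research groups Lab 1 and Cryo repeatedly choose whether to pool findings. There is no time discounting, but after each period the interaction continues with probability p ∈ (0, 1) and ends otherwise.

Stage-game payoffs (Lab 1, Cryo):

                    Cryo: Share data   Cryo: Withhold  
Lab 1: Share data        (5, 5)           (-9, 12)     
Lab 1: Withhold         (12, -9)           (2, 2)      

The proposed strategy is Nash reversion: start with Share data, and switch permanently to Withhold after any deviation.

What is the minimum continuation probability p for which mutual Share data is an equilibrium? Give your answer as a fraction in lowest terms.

Expected cooperation value is 5 + p·5 + p²·5 + … = 5/(1−p); deviation gives 12 + p·2/(1−p).
5 ≥ 12(1−p) + 2p ⇒ 10p ≥ 7 ⇒ p ≥ 7/10.

7/10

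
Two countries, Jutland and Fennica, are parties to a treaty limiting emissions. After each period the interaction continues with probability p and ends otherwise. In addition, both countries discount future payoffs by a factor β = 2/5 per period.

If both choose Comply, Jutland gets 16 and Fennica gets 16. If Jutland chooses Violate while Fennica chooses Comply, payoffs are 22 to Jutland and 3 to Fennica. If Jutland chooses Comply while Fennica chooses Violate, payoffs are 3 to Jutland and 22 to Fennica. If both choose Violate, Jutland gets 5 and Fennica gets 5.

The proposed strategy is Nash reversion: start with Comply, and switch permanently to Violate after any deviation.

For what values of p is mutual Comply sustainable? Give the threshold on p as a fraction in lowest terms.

Expected continuation weight on next period's payoff is β·p = 2/5·p, which plays the role of the discount factor.
Cooperation requires 2/5·p ≥ (22−16)/(22−5) = 6/17, hence p ≥ 15/17.

15/17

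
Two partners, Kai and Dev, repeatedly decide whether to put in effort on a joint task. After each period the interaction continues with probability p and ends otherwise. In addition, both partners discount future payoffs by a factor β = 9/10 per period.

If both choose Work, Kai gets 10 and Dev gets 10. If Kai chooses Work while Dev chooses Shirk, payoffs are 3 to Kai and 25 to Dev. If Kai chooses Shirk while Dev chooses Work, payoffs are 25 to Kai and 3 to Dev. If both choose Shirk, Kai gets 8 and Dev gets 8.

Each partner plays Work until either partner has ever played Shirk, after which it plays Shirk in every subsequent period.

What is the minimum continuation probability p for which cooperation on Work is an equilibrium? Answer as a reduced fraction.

50/51

With continuation probability p and discount β, the effective per-period discount factor is βp.
Grim-trigger IC: βp ≥ (25−10)/(25−8) = 15/17.
So p ≥ (15/17)/(9/10) = 50/51.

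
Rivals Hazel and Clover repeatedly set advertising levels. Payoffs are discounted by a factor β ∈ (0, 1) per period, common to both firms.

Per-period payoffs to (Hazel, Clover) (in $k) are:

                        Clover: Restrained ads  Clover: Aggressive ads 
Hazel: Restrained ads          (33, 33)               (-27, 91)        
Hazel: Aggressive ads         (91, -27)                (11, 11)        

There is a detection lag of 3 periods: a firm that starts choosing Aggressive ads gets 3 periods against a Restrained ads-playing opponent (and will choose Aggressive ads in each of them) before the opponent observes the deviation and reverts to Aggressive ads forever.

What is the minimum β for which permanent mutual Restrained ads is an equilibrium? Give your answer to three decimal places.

Deviating for the 3 undetected periods gains 91−33 = 58 per period over cooperation, then loses 33−11 = 22 per period forever once punishment starts.
Gain: 58(1 + β + … + β^2); loss: 22·β^3/(1−β).
No profitable deviation ⇔ 58(1−β^3) ≤ 22·β^3, i.e. β^3 ≥ 58/(58+22) = 29/40.
Hence β ≥ (29/40)^(1/3) ≈ 0.898.

0.898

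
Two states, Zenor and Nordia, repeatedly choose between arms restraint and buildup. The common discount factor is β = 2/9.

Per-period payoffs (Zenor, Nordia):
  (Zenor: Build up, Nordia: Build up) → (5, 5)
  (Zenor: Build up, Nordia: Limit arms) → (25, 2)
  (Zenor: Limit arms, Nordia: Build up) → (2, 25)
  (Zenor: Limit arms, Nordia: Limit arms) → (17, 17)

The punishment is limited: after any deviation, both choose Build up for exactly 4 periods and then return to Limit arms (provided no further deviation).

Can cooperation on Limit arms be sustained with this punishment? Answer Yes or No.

IC: β+…+β^4 ≥ (25−17)/(17−5) = 2/3.
At β = 2/9: partial sum = 0.2850 < 0.6667. Cooperation not sustainable.

No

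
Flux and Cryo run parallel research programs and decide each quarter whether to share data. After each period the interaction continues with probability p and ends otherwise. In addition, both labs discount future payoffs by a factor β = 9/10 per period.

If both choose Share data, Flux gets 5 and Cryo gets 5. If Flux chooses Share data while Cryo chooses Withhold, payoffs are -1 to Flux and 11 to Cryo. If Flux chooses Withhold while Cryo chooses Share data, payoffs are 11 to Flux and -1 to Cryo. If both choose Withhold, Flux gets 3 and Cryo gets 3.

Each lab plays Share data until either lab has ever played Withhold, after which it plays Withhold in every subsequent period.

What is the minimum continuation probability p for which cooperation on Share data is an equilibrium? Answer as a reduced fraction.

With continuation probability p and discount β, the effective per-period discount factor is βp.
Grim-trigger IC: βp ≥ (11−5)/(11−3) = 3/4.
So p ≥ (3/4)/(9/10) = 5/6.

5/6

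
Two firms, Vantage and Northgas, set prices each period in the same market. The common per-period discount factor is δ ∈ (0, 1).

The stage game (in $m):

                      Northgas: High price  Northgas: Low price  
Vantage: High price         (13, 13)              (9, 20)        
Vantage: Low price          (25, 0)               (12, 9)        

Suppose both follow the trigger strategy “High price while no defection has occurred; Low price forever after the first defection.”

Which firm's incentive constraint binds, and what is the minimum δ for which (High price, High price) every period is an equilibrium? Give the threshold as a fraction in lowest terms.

Vantage: cooperation gives 13 each period; deviation gives 25 once then 12 forever.
  13/(1−δ) ≥ 25 + 12δ/(1−δ) ⇒ δ ≥ 12/13.
Northgas: cooperation gives 13 each period; deviation gives 20 once then 9 forever.
  δ ≥ 7/11.
Both must hold, so the binding constraint is Vantage's: δ ≥ 12/13.

Vantage; δ ≥ 12/13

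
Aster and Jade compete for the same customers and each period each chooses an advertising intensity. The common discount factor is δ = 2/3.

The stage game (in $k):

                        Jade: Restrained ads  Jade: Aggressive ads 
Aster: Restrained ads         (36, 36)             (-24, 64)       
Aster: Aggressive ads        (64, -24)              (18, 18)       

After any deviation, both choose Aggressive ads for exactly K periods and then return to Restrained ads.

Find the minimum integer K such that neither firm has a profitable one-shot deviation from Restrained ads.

Need Σ_{k=1}^{K} δ^k ≥ (64−36)/(36−18) = 1.5556 at δ = 2/3.
At K = 3 the sum is 1.4074 < 1.5556; at K = 4 it is 1.6049 ≥ 1.5556.
So the minimum punishment length is K = 4.

4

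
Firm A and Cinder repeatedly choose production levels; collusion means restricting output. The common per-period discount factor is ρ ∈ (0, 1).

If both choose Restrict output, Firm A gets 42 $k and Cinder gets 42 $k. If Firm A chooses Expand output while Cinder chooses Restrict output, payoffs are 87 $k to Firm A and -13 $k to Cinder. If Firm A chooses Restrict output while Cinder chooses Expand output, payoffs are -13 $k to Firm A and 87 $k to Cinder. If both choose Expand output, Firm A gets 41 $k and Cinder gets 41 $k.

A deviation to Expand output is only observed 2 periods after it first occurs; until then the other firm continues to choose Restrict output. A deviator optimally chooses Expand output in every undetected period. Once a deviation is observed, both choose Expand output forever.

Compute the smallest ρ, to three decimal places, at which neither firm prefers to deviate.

0.989

Deviating for the 2 undetected periods gains 87−42 = 45 per period over cooperation, then loses 42−41 = 1 per period forever once punishment starts.
Gain: 45(1 + ρ + … + ρ^1); loss: 1·ρ^2/(1−ρ).
No profitable deviation ⇔ 45(1−ρ^2) ≤ 1·ρ^2, i.e. ρ^2 ≥ 45/(45+1) = 45/46.
Hence ρ ≥ (45/46)^(1/2) ≈ 0.989.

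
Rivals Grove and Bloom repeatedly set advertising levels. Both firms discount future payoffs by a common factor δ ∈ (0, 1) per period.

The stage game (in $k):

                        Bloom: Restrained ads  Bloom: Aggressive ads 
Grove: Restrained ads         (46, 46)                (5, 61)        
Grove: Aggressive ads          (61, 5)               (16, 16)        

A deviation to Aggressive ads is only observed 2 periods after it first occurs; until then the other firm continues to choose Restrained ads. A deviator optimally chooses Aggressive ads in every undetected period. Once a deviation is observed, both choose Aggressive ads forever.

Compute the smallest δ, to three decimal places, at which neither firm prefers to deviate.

Deviating for the 2 undetected periods gains 61−46 = 15 per period over cooperation, then loses 46−16 = 30 per period forever once punishment starts.
Gain: 15(1 + δ + … + δ^1); loss: 30·δ^2/(1−δ).
No profitable deviation ⇔ 15(1−δ^2) ≤ 30·δ^2, i.e. δ^2 ≥ 15/(15+30) = 1/3.
Hence δ ≥ (1/3)^(1/2) ≈ 0.577.

0.577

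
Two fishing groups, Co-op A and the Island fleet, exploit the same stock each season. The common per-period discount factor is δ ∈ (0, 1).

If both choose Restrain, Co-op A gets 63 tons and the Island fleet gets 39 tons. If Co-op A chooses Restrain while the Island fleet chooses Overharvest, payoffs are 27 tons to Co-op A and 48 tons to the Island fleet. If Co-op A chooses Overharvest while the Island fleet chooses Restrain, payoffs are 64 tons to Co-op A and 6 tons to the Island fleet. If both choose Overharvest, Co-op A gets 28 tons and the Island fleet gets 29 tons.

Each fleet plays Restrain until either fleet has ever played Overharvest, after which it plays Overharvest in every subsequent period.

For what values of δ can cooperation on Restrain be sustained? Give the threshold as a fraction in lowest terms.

9/19

Co-op A's threshold: (64−63)/(64−28) = 1/36.
the Island fleet's threshold: (48−39)/(48−29) = 9/19.
1/36 < 9/19, so the Island fleet binds and δ* = 9/19.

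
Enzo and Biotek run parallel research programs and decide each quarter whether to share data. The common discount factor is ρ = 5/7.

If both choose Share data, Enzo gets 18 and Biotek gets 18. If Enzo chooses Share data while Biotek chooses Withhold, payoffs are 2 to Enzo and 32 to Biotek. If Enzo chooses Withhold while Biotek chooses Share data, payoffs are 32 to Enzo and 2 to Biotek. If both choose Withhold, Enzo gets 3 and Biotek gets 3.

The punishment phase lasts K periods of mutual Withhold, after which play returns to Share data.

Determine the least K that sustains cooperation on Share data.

2

No profitable deviation requires (18−3)(ρ+…+ρ^K) ≥ 32−18, i.e. ρ+…+ρ^K ≥ 14/15 ≈ 0.9333.
With ρ = 5/7, the partial sums are K=1: 0.7143, K=2: 1.2245.
K = 2 is the first length at which the sum reaches 0.9333.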